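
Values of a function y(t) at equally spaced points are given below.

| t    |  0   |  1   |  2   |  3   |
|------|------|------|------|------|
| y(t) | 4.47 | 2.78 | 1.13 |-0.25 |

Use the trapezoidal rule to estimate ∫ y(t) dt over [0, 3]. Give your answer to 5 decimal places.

h = 1, n = 3.
(h/2)·[y₀ + 2y₁ + 2y₂ + y₃] = 0.5·(12.04) = 6.02000.

6.02000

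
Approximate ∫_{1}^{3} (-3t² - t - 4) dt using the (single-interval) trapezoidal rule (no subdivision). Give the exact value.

-42

T = (b−a)/2 · [f(1) + f(3)] = 1·[(-8) + (-34)] = -42.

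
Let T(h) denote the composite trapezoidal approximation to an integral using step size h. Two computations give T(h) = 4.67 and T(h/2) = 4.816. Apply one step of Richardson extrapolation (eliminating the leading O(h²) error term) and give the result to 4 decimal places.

4.8647

R = (4·T(h/2) − T(h)) / 3 = (4·4.816 − 4.67)/3 = (14.594)/3 = 4.8647.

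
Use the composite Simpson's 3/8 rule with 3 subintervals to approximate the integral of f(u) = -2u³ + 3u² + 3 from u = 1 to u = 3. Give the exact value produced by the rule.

h = (3 − 1)/3 = 0.666667.
Nodes u₀,…,u₃ = 1, 1.666667, 2.333333, 3.
f(u) = -2u³ + 3u² + 3: f₀=4, f₁=2.074074, f₂=-6.074074, f₃=-24.
(3h/8)·[f₀ + 3f₁ + 3f₂ + f₃] = 0.25·(-32) = -8.

-8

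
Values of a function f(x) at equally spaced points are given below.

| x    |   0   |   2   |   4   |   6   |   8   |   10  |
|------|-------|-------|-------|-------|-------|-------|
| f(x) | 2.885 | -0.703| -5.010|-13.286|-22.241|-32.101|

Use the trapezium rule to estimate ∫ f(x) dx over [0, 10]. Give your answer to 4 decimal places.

-111.6960

h = 2, n = 5.
(h/2)·[y₀ + 2y₁ + 2y₂ + 2y₃ + 2y₄ + y₅] = 1·(-111.696) = -111.6960.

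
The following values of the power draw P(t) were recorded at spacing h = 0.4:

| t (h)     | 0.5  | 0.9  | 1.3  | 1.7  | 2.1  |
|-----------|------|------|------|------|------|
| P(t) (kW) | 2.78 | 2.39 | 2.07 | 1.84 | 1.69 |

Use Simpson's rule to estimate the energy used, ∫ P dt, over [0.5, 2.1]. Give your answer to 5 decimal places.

3.40400

h = 0.4, n = 4.
(h/3)·[y₀ + 4y₁ + 2y₂ + 4y₃ + y₄] = 0.133333·(25.53) = 3.40400.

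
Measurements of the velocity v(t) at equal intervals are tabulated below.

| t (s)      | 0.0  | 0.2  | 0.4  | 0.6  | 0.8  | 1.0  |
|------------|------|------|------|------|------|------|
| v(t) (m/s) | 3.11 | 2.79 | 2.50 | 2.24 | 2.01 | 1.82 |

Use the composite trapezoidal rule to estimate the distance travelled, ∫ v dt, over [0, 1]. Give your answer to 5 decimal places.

2.40100

h = 0.2, n = 5.
(h/2)·[y₀ + 2y₁ + 2y₂ + 2y₃ + 2y₄ + y₅] = 0.1·(24.01) = 2.40100.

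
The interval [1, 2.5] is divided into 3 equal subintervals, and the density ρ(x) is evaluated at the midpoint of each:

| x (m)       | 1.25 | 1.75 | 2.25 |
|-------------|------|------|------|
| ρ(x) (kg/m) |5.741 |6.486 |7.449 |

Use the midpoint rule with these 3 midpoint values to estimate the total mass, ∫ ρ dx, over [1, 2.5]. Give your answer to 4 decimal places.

h = 0.5, n = 3.
h·[y(m₁) + y(m₂) + y(m₃)] = 0.5·(19.676) = 9.8380.

9.8380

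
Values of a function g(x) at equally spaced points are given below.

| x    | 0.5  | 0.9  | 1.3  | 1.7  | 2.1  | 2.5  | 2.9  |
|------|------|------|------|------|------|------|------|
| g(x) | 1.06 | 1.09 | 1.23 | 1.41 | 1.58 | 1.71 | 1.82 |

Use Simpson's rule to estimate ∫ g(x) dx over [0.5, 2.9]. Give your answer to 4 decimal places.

h = 0.4, n = 6.
(h/3)·[y₀ + 4y₁ + 2y₂ + 4y₃ + 2y₄ + 4y₅ + y₆] = 0.133333·(25.34) = 3.3787.

3.3787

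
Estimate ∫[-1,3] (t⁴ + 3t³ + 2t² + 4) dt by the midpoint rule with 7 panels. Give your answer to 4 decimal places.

h = (3 − (-1))/7 = 0.571429.
Midpoints m₁,…,m₇ = -0.714286, -0.142857, 0.428571, 1, 1.571429, 2.142857, 2.714286.
f(m₁)=4.187422, f(m₂)=4.032486, f(m₃)=4.637234, f(m₄)=10, f(m₅)=26.678051, f(m₆)=63.787589, f(m₇)=133.003748.
h·[f(m₁) + f(m₂) + f(m₃) + f(m₄) + f(m₅) + f(m₆) + f(m₇)] = 0.571429·(246.326531) = 140.7580.

140.7580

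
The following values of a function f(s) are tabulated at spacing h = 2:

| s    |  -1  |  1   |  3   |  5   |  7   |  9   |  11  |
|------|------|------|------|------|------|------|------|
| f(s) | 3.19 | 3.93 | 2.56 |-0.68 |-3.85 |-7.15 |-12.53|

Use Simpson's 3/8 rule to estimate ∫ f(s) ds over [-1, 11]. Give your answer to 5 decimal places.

h = 2, n = 6.
(3h/8)·[y₀ + 3y₁ + 3y₂ + 2y₃ + 3y₄ + 3y₅ + y₆] = 0.75·(-24.23) = -18.17250.

-18.17250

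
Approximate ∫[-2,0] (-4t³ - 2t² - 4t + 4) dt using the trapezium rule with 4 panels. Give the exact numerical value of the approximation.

27.5

h = (0 − (-2))/4 = 0.5.
Nodes t₀,…,t₄ = -2, -1.5, -1, -0.5, 0.
f(t) = -4t³ - 2t² - 4t + 4: f₀=36, f₁=19, f₂=10, f₃=6, f₄=4.
(h/2)·[f₀ + 2f₁ + 2f₂ + 2f₃ + f₄] = 0.25·(110) = 27.5.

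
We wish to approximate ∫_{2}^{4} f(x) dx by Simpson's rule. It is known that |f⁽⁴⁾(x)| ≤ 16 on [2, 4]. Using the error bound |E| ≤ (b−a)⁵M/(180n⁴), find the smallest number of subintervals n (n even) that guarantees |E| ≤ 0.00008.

14

Need 512/(180n⁴) ≤ 0.00008.
n⁴ ≥ 512/(180·0.00008) = 35555.6 ⇒ n ≥ 13.7318, so the smallest even n is 14. (n must be even for Simpson's rule.)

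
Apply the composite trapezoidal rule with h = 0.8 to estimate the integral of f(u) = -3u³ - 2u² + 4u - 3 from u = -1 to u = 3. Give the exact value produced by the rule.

h = (3 − (-1))/5 = 0.8.
Nodes u₀,…,u₅ = -1, -0.2, 0.6, 1.4, 2.2, 3.
f(u) = -3u³ - 2u² + 4u - 3: f₀=-6, f₁=-3.856, f₂=-1.968, f₃=-9.552, f₄=-35.824, f₅=-90.
(h/2)·[f₀ + 2f₁ + 2f₂ + 2f₃ + 2f₄ + f₅] = 0.4·(-198.4) = -79.36.

-79.36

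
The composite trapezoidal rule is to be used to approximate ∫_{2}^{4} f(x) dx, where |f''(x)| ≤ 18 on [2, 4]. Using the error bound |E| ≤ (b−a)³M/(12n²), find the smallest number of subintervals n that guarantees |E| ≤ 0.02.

25

Need 144/(12n²) ≤ 0.02.
n² ≥ 144/(12·0.02) = 600 ⇒ n ≥ 24.4949, so the smallest n is 25.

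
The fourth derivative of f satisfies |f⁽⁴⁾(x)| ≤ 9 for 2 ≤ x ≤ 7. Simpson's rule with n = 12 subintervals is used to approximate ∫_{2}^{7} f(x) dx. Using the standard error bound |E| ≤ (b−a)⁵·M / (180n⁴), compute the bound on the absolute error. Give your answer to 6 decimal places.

|E| ≤ (5)⁵·9 / (180·12⁴) = 28125/3732480 = 0.007535.

0.007535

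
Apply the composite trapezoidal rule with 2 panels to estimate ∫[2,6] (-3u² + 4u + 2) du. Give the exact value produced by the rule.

h = (6 − 2)/2 = 2.
Nodes u₀,…,u₂ = 2, 4, 6.
f(u) = -3u² + 4u + 2: f₀=-2, f₁=-30, f₂=-82.
(h/2)·[f₀ + 2f₁ + f₂] = 1·(-144) = -144.

-144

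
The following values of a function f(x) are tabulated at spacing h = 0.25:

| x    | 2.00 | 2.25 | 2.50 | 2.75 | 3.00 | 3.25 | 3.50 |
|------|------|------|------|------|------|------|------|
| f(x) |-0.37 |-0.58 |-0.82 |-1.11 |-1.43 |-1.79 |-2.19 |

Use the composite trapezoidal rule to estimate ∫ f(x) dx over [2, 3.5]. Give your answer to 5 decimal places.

h = 0.25, n = 6.
(h/2)·[y₀ + 2y₁ + 2y₂ + 2y₃ + 2y₄ + 2y₅ + y₆] = 0.125·(-14.02) = -1.75250.

-1.75250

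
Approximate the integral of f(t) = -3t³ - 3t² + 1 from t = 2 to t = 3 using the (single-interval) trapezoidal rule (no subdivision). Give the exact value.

T = (b−a)/2 · [f(2) + f(3)] = 0.5·[(-35) + (-107)] = -71.

-71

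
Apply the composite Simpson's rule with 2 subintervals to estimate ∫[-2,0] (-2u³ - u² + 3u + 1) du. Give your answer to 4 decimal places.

h = (0 − (-2))/2 = 1.
Nodes u₀,…,u₂ = -2, -1, 0.
f(u) = -2u³ - u² + 3u + 1: f₀=7, f₁=-1, f₂=1.
(h/3)·[f₀ + 4f₁ + f₂] = 0.333333·(4) = 1.3333.

1.3333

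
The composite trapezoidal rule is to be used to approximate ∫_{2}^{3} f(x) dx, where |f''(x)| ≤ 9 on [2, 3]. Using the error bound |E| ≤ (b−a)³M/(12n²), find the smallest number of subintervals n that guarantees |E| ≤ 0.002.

Need 9/(12n²) ≤ 0.002.
n² ≥ 9/(12·0.002) = 375 ⇒ n ≥ 19.3649, so the smallest n is 20.

20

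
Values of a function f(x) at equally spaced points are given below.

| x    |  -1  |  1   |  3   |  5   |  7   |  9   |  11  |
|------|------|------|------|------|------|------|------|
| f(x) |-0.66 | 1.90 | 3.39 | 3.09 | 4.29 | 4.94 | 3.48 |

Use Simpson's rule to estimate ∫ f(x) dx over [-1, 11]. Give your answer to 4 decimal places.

h = 2, n = 6.
(h/3)·[y₀ + 4y₁ + 2y₂ + 4y₃ + 2y₄ + 4y₅ + y₆] = 0.666667·(57.90) = 38.6000.

38.6000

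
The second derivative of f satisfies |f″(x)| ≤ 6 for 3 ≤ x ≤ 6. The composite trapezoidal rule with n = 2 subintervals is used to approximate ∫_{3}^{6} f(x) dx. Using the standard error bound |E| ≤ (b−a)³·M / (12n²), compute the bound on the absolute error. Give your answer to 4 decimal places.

|E| ≤ (3)³·6 / (12·2²) = 162/48 = 3.3750.

3.3750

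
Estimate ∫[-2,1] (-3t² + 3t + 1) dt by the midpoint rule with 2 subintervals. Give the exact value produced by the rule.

h = (1 − (-2))/2 = 1.5.
Midpoints m₁,…,m₂ = -1.25, 0.25.
f(m₁)=-7.4375, f(m₂)=1.5625.
h·[f(m₁) + f(m₂)] = 1.5·(-5.875) = -8.8125.

-8.8125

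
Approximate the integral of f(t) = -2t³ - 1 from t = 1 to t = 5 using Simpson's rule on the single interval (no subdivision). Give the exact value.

S = (b−a)/6 · [f(1) + 4f(3) + f(5)] = 0.666667·[(-3) + 4·(-55) + (-251)] = -316.

-316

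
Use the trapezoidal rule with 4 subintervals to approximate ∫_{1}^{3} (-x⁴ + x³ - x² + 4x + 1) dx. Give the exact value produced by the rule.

-20.8125

h = (3 − 1)/4 = 0.5.
Nodes x₀,…,x₄ = 1, 1.5, 2, 2.5, 3.
f(x) = -x⁴ + x³ - x² + 4x + 1: f₀=4, f₁=3.0625, f₂=-3, f₃=-18.6875, f₄=-50.
(h/2)·[f₀ + 2f₁ + 2f₂ + 2f₃ + f₄] = 0.25·(-83.25) = -20.8125.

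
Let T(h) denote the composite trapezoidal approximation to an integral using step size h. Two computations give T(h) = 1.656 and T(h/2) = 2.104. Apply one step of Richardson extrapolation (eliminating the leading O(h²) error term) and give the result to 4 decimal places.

R = (4·T(h/2) − T(h)) / 3 = (4·2.104 − 1.656)/3 = (6.760)/3 = 2.2533.

2.2533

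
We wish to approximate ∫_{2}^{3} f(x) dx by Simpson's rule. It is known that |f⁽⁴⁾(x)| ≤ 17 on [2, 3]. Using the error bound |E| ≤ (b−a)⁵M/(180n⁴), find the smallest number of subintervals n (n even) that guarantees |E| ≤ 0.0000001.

Need 17/(180n⁴) ≤ 0.0000001.
n⁴ ≥ 17/(180·0.0000001) = 944444 ⇒ n ≥ 31.1741, so the smallest even n is 32. (n must be even for Simpson's rule.)

32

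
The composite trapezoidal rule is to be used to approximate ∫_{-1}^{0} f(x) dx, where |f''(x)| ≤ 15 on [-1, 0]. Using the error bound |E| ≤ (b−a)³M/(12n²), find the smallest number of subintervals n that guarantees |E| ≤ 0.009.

12

Need 15/(12n²) ≤ 0.009.
n² ≥ 15/(12·0.009) = 138.889 ⇒ n ≥ 11.7851, so the smallest n is 12.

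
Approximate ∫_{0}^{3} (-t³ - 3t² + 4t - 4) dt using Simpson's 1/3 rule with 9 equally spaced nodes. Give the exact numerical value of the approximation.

h = (3 − 0)/8 = 0.375.
Nodes t₀,…,t₈ = 0, 0.375, 0.75, 1.125, 1.5, 1.875, 2.25, 2.625, 3.
f(t) = -t³ - 3t² + 4t - 4: f₀=-4, f₁=-2.974609375, f₂=-3.109375, f₃=-4.720703125, f₄=-8.125, f₅=-13.638671875, f₆=-21.578125, f₇=-32.259765625, f₈=-46.
(h/3)·[f₀ + 4f₁ + 2f₂ + 4f₃ + 2f₄ + 4f₅ + 2f₆ + 4f₇ + f₈] = 0.125·(-330) = -41.25.

-41.25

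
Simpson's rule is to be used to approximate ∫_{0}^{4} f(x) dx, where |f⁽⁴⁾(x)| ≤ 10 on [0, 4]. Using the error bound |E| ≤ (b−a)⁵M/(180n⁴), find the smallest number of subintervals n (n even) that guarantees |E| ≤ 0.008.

Need 10240/(180n⁴) ≤ 0.008.
n⁴ ≥ 10240/(180·0.008) = 7111.11 ⇒ n ≥ 9.1830, so the smallest even n is 10. (n must be even for Simpson's rule.)

10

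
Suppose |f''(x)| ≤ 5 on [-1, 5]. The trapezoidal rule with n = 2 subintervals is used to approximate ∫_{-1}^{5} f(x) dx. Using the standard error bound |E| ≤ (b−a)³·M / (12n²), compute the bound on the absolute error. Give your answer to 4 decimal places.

22.5000

|E| ≤ (6)³·5 / (12·2²) = 1080/48 = 22.5000.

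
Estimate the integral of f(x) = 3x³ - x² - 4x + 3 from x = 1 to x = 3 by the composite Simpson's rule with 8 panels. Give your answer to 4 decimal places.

41.3333

h = (3 − 1)/8 = 0.25.
Nodes x₀,…,x₈ = 1, 1.25, 1.5, 1.75, 2, 2.25, 2.5, 2.75, 3.
f(x) = 3x³ - x² - 4x + 3: f₀=1, f₁=2.296875, f₂=4.875, f₃=9.015625, f₄=15, f₅=23.109375, f₆=33.625, f₇=46.828125, f₈=63.
(h/3)·[f₀ + 4f₁ + 2f₂ + 4f₃ + 2f₄ + 4f₅ + 2f₆ + 4f₇ + f₈] = 0.083333·(496) = 41.3333.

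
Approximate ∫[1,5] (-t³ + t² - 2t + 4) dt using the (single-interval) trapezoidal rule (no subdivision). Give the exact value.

-208

T = (b−a)/2 · [f(1) + f(5)] = 2·[2 + (-106)] = -208.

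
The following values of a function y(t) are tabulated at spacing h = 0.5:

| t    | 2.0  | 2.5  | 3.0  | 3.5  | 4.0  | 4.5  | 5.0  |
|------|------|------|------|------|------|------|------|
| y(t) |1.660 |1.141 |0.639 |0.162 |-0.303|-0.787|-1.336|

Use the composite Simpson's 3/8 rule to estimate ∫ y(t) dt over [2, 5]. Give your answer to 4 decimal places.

0.5096

h = 0.5, n = 6.
(3h/8)·[y₀ + 3y₁ + 3y₂ + 2y₃ + 3y₄ + 3y₅ + y₆] = 0.1875·(2.718) = 0.5096.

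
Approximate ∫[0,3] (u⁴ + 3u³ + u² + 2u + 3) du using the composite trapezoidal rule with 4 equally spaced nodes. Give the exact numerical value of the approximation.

h = (3 − 0)/3 = 1.
Nodes u₀,…,u₃ = 0, 1, 2, 3.
f(u) = u⁴ + 3u³ + u² + 2u + 3: f₀=3, f₁=10, f₂=51, f₃=180.
(h/2)·[f₀ + 2f₁ + 2f₂ + f₃] = 0.5·(305) = 152.5.

152.5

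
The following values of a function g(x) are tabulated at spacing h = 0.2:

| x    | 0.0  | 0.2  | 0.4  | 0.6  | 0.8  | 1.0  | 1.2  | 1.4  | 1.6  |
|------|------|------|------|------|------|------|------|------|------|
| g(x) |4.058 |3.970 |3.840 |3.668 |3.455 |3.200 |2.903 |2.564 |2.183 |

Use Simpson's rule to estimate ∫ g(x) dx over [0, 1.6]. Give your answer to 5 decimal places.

5.34967

h = 0.2, n = 8.
(h/3)·[y₀ + 4y₁ + 2y₂ + 4y₃ + 2y₄ + 4y₅ + 2y₆ + 4y₇ + y₈] = 0.066667·(80.245) = 5.34967.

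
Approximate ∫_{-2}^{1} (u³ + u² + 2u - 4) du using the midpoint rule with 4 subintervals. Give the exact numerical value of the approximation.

-15.6796875

h = (1 − (-2))/4 = 0.75.
Midpoints m₁,…,m₄ = -1.625, -0.875, -0.125, 0.625.
f(m₁)=-8.900390625, f(m₂)=-5.654296875, f(m₃)=-4.236328125, f(m₄)=-2.115234375.
h·[f(m₁) + f(m₂) + f(m₃) + f(m₄)] = 0.75·(-20.90625) = -15.6796875.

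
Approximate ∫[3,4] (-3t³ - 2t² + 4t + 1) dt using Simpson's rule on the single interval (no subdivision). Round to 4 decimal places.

S = (b−a)/6 · [f(3) + 4f(3.5) + f(4)] = 0.166667·[(-86) + 4·(-138.125) + (-207)] = -140.9167.

-140.9167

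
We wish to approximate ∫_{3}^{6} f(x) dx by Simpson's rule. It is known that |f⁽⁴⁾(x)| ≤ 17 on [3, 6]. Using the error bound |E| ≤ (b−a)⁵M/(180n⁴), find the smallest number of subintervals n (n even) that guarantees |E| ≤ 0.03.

6

Need 4131/(180n⁴) ≤ 0.03.
n⁴ ≥ 4131/(180·0.03) = 765 ⇒ n ≥ 5.2591, so the smallest even n is 6. (n must be even for Simpson's rule.)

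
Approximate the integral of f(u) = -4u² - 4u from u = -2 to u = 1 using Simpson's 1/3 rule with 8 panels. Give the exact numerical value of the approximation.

h = (1 − (-2))/8 = 0.375.
Nodes u₀,…,u₈ = -2, -1.625, -1.25, -0.875, -0.5, -0.125, 0.25, 0.625, 1.
f(u) = -4u² - 4u: f₀=-8, f₁=-4.0625, f₂=-1.25, f₃=0.4375, f₄=1, f₅=0.4375, f₆=-1.25, f₇=-4.0625, f₈=-8.
(h/3)·[f₀ + 4f₁ + 2f₂ + 4f₃ + 2f₄ + 4f₅ + 2f₆ + 4f₇ + f₈] = 0.125·(-48) = -6.

-6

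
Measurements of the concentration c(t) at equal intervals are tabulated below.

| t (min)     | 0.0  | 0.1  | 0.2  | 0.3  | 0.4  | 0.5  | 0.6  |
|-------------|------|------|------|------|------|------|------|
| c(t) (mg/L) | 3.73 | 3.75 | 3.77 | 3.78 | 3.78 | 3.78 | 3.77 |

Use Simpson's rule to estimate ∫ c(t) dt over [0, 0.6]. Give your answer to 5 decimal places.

2.26133

h = 0.1, n = 6.
(h/3)·[y₀ + 4y₁ + 2y₂ + 4y₃ + 2y₄ + 4y₅ + y₆] = 0.033333·(67.84) = 2.26133.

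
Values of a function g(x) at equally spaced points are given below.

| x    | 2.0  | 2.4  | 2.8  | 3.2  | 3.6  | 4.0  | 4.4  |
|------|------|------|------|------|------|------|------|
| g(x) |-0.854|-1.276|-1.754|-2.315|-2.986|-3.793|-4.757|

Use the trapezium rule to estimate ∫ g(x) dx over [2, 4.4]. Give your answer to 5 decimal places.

-5.97180

h = 0.4, n = 6.
(h/2)·[y₀ + 2y₁ + 2y₂ + 2y₃ + 2y₄ + 2y₅ + y₆] = 0.2·(-29.859) = -5.97180.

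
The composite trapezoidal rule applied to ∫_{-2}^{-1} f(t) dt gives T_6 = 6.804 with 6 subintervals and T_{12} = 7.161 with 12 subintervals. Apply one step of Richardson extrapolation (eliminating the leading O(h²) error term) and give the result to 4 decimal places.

7.2800

R = (4·T_{12} − T_6) / 3 = (4·7.161 − 6.804)/3 = (21.840)/3 = 7.2800.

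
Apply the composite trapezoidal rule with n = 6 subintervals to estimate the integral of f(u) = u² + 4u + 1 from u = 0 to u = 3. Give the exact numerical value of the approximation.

h = (3 − 0)/6 = 0.5.
Nodes u₀,…,u₆ = 0, 0.5, 1, 1.5, 2, 2.5, 3.
f(u) = u² + 4u + 1: f₀=1, f₁=3.25, f₂=6, f₃=9.25, f₄=13, f₅=17.25, f₆=22.
(h/2)·[f₀ + 2f₁ + 2f₂ + 2f₃ + 2f₄ + 2f₅ + f₆] = 0.25·(120.5) = 30.125.

30.125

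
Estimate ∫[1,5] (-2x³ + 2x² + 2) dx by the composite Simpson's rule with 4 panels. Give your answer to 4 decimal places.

-221.3333

h = (5 − 1)/4 = 1.
Nodes x₀,…,x₄ = 1, 2, 3, 4, 5.
f(x) = -2x³ + 2x² + 2: f₀=2, f₁=-6, f₂=-34, f₃=-94, f₄=-198.
(h/3)·[f₀ + 4f₁ + 2f₂ + 4f₃ + f₄] = 0.333333·(-664) = -221.3333.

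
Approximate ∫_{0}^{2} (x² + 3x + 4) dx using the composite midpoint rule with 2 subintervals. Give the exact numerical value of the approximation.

h = (2 − 0)/2 = 1.
Midpoints m₁,…,m₂ = 0.5, 1.5.
f(m₁)=5.75, f(m₂)=10.75.
h·[f(m₁) + f(m₂)] = 1·(16.5) = 16.5.

16.5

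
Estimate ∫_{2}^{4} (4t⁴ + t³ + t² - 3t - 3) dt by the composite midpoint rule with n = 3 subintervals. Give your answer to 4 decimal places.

830.9794

h = (4 − 2)/3 = 0.666667.
Midpoints m₁,…,m₃ = 2.333333, 3, 3.666667.
f(m₁)=126.716049, f(m₂)=348, f(m₃)=771.753086.
h·[f(m₁) + f(m₂) + f(m₃)] = 0.666667·(1246.469136) = 830.9794.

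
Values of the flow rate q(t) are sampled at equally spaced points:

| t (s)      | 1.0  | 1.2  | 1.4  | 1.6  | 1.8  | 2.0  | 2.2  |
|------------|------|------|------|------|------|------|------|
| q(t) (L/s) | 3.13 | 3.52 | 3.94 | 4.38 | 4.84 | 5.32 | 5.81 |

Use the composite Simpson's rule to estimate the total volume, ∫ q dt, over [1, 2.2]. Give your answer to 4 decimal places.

h = 0.2, n = 6.
(h/3)·[y₀ + 4y₁ + 2y₂ + 4y₃ + 2y₄ + 4y₅ + y₆] = 0.066667·(79.38) = 5.2920.

5.2920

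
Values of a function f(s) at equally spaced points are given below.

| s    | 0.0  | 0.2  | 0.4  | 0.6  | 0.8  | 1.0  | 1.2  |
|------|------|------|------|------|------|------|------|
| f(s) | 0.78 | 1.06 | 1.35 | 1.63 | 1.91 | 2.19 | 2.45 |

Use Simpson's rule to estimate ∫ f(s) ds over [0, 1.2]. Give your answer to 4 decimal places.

h = 0.2, n = 6.
(h/3)·[y₀ + 4y₁ + 2y₂ + 4y₃ + 2y₄ + 4y₅ + y₆] = 0.066667·(29.27) = 1.9513.

1.9513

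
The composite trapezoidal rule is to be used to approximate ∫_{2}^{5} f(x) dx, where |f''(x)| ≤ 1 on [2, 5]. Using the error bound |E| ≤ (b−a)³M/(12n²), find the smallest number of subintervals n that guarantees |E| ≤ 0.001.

Need 27/(12n²) ≤ 0.001.
n² ≥ 27/(12·0.001) = 2250 ⇒ n ≥ 47.4342, so the smallest n is 48.

48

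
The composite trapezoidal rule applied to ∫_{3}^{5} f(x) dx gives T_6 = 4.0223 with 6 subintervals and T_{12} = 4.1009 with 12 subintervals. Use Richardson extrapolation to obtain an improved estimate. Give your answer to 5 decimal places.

4.12710

R = (4·T_{12} − T_6) / 3 = (4·4.1009 − 4.0223)/3 = (12.3813)/3 = 4.12710.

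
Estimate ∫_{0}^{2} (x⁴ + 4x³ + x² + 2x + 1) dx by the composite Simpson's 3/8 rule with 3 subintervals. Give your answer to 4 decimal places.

31.1852

h = (2 − 0)/3 = 0.666667.
Nodes x₀,…,x₃ = 0, 0.666667, 1.333333, 2.
f(x) = x⁴ + 4x³ + x² + 2x + 1: f₀=1, f₁=4.160494, f₂=18.086420, f₃=57.
(3h/8)·[f₀ + 3f₁ + 3f₂ + f₃] = 0.25·(124.740741) = 31.1852.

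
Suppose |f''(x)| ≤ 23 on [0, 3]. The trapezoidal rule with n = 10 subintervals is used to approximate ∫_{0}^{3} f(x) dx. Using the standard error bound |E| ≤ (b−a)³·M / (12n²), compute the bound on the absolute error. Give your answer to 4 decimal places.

0.5175

|E| ≤ (3)³·23 / (12·10²) = 621/1200 = 0.5175.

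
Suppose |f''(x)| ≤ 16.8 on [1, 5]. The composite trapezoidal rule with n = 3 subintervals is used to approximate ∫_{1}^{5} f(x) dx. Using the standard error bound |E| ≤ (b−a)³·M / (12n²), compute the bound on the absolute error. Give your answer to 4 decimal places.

|E| ≤ (4)³·16.8 / (12·3²) = 1075.2/108 = 9.9556.

9.9556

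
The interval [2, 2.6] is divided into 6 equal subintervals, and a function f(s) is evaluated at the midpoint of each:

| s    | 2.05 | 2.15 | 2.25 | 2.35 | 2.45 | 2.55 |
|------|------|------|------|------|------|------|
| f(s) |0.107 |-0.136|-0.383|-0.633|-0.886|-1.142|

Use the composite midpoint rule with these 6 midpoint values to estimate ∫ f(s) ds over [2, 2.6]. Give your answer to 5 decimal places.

-0.30730

h = 0.1, n = 6.
h·[y(m₁) + y(m₂) + y(m₃) + y(m₄) + y(m₅) + y(m₆)] = 0.1·(-3.073) = -0.30730.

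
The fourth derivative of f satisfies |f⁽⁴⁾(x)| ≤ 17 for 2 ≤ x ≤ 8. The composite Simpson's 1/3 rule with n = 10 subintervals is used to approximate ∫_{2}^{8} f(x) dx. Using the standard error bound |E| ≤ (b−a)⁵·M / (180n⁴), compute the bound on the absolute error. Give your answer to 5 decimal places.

|E| ≤ (6)⁵·17 / (180·10⁴) = 132192/1800000 = 0.07344.

0.07344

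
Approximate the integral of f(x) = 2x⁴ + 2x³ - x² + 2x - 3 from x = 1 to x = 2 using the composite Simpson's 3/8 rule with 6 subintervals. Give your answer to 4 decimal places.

h = (2 − 1)/6 = 0.166667.
Nodes x₀,…,x₆ = 1, 1.166667, 1.333333, 1.5, 1.666667, 1.833333, 2.
f(x) = 2x⁴ + 2x³ - x² + 2x - 3: f₀=2, f₁=4.853395, f₂=8.950617, f₃=14.625, f₄=22.246914, f₅=32.223765, f₆=45.
(3h/8)·[f₀ + 3f₁ + 3f₂ + 2f₃ + 3f₄ + 3f₅ + f₆] = 0.0625·(281.074074) = 17.5671.

17.5671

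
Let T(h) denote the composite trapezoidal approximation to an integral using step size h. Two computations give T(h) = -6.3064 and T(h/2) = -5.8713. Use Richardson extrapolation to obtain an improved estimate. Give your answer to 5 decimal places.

R = (4·T(h/2) − T(h)) / 3 = (4·(-5.8713) − (-6.3064))/3 = (-17.1788)/3 = -5.72627.

-5.72627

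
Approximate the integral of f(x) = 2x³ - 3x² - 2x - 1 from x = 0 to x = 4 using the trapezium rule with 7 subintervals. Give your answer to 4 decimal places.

h = (4 − 0)/7 = 0.571429.
Nodes x₀,…,x₇ = 0, 0.571429, 1.142857, 1.714286, 2.285714, 2.857143, 3.428571, 4.
f(x) = 2x³ - 3x² - 2x - 1: f₀=-1, f₁=-2.749271, f₂=-4.218659, f₃=-3.169096, f₄=2.638484, f₅=15.443149, f₆=37.483965, f₇=71.
(h/2)·[f₀ + 2f₁ + 2f₂ + 2f₃ + 2f₄ + 2f₅ + 2f₆ + f₇] = 0.285714·(160.857143) = 45.9592.

45.9592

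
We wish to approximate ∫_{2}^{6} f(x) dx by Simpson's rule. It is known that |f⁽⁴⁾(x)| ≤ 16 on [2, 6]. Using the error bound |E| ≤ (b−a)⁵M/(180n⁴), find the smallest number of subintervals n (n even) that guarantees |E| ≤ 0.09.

6

Need 16384/(180n⁴) ≤ 0.09.
n⁴ ≥ 16384/(180·0.09) = 1011.36 ⇒ n ≥ 5.6393, so the smallest even n is 6. (n must be even for Simpson's rule.)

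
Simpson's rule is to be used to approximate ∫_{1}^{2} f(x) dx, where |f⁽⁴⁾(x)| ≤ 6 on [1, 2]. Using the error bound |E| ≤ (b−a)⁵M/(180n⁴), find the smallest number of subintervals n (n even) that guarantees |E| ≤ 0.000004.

10

Need 6/(180n⁴) ≤ 0.000004.
n⁴ ≥ 6/(180·0.000004) = 8333.33 ⇒ n ≥ 9.5544, so the smallest even n is 10. (n must be even for Simpson's rule.)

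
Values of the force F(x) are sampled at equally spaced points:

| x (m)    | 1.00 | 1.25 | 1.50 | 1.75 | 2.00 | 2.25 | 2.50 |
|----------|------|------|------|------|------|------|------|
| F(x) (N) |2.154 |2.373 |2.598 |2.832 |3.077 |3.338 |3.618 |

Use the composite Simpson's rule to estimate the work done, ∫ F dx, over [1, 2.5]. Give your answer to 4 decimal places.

h = 0.25, n = 6.
(h/3)·[y₀ + 4y₁ + 2y₂ + 4y₃ + 2y₄ + 4y₅ + y₆] = 0.083333·(51.294) = 4.2745.

4.2745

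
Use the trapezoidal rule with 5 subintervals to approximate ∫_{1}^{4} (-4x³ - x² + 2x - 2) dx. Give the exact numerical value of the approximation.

-272.58

h = (4 − 1)/5 = 0.6.
Nodes x₀,…,x₅ = 1, 1.6, 2.2, 2.8, 3.4, 4.
f(x) = -4x³ - x² + 2x - 2: f₀=-5, f₁=-17.744, f₂=-45.032, f₃=-92.048, f₄=-163.976, f₅=-266.
(h/2)·[f₀ + 2f₁ + 2f₂ + 2f₃ + 2f₄ + f₅] = 0.3·(-908.6) = -272.58.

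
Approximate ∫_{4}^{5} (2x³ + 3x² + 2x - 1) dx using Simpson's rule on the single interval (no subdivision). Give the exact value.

253.5

S = (b−a)/6 · [f(4) + 4f(4.5) + f(5)] = 0.166667·[183 + 4·251 + 334] = 253.5.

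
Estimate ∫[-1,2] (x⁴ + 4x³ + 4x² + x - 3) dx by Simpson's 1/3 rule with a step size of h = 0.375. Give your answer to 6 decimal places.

h = (2 − (-1))/8 = 0.375.
Nodes x₀,…,x₈ = -1, -0.625, -0.25, 0.125, 0.5, 0.875, 1.25, 1.625, 2.
f(x) = x⁴ + 4x³ + 4x² + x - 3: f₀=-3, f₁=-2.886474609375, f₂=-3.05859375, f₃=-2.804443359375, f₄=-0.9375, f₅=4.203369140625, f₆=14.75390625, f₇=33.324462890625, f₈=63.
(h/3)·[f₀ + 4f₁ + 2f₂ + 4f₃ + 2f₄ + 4f₅ + 2f₆ + 4f₇ + f₈] = 0.125·(208.86328125) = 26.107910.

26.107910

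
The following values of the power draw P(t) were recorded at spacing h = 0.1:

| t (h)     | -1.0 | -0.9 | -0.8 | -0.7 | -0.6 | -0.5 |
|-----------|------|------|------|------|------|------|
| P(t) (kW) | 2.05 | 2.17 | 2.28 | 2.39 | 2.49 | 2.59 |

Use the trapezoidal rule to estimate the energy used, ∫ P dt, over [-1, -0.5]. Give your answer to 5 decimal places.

1.16500

h = 0.1, n = 5.
(h/2)·[y₀ + 2y₁ + 2y₂ + 2y₃ + 2y₄ + y₅] = 0.05·(23.30) = 1.16500.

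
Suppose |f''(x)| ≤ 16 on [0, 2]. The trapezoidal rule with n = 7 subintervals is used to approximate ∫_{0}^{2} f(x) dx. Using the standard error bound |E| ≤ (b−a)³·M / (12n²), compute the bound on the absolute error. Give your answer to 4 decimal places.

|E| ≤ (2)³·16 / (12·7²) = 128/588 = 0.2177.

0.2177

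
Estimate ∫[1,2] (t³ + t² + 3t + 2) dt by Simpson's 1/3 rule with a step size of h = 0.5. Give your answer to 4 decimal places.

h = (2 − 1)/2 = 0.5.
Nodes t₀,…,t₂ = 1, 1.5, 2.
f(t) = t³ + t² + 3t + 2: f₀=7, f₁=12.125, f₂=20.
(h/3)·[f₀ + 4f₁ + f₂] = 0.166667·(75.5) = 12.5833.

12.5833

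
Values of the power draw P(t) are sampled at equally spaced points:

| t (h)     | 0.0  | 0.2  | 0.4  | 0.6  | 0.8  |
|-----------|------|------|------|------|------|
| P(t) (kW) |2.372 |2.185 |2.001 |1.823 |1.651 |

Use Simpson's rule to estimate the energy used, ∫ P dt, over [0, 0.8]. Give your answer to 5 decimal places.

h = 0.2, n = 4.
(h/3)·[y₀ + 4y₁ + 2y₂ + 4y₃ + y₄] = 0.066667·(24.057) = 1.60380.

1.60380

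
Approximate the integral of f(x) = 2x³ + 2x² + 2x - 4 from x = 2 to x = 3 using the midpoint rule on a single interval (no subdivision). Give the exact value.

44.75

M = (b−a)·f(2.5) = 1·(44.75) = 44.75.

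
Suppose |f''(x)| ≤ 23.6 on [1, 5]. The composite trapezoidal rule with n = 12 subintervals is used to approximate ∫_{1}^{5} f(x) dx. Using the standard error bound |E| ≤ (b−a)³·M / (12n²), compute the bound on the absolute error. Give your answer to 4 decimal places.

0.8741

|E| ≤ (4)³·23.6 / (12·12²) = 1510.4/1728 = 0.8741.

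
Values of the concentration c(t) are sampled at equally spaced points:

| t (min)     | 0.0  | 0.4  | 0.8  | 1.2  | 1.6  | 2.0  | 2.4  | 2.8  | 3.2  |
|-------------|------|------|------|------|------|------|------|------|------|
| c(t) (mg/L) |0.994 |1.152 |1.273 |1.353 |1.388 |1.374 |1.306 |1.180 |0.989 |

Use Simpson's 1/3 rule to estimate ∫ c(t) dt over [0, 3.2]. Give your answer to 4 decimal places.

4.0204

h = 0.4, n = 8.
(h/3)·[y₀ + 4y₁ + 2y₂ + 4y₃ + 2y₄ + 4y₅ + 2y₆ + 4y₇ + y₈] = 0.133333·(30.153) = 4.0204.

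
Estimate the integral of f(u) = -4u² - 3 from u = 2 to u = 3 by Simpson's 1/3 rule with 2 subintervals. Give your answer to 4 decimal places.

-28.3333

h = (3 − 2)/2 = 0.5.
Nodes u₀,…,u₂ = 2, 2.5, 3.
f(u) = -4u² - 3: f₀=-19, f₁=-28, f₂=-39.
(h/3)·[f₀ + 4f₁ + f₂] = 0.166667·(-170) = -28.3333.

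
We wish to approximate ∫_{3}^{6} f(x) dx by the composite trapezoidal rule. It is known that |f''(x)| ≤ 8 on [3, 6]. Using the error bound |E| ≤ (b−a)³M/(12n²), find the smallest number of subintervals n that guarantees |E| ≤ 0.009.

Need 216/(12n²) ≤ 0.009.
n² ≥ 216/(12·0.009) = 2000 ⇒ n ≥ 44.7214, so the smallest n is 45.

45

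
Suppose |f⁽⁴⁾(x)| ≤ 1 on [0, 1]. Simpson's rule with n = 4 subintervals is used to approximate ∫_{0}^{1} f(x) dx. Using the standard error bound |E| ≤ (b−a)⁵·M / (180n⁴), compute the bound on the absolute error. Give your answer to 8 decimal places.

0.00002170

|E| ≤ (1)⁵·1 / (180·4⁴) = 1/46080 = 0.00002170.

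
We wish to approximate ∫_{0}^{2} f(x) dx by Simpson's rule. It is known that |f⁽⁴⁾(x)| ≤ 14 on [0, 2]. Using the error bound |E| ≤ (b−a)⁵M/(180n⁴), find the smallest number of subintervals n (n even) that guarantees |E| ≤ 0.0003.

Need 448/(180n⁴) ≤ 0.0003.
n⁴ ≥ 448/(180·0.0003) = 8296.3 ⇒ n ≥ 9.5438, so the smallest even n is 10. (n must be even for Simpson's rule.)

10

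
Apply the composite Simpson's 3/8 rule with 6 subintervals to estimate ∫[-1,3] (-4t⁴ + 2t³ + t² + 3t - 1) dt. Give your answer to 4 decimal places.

-138.8148

h = (3 − (-1))/6 = 0.666667.
Nodes t₀,…,t₆ = -1, -0.333333, 0.333333, 1, 1.666667, 2.333333, 3.
f(t) = -4t⁴ + 2t³ + t² + 3t - 1: f₀=-9, f₁=-2.012346, f₂=0.135802, f₃=1, f₄=-14.827160, f₅=-81.716049, f₆=-253.
(3h/8)·[f₀ + 3f₁ + 3f₂ + 2f₃ + 3f₄ + 3f₅ + f₆] = 0.25·(-555.259259) = -138.8148.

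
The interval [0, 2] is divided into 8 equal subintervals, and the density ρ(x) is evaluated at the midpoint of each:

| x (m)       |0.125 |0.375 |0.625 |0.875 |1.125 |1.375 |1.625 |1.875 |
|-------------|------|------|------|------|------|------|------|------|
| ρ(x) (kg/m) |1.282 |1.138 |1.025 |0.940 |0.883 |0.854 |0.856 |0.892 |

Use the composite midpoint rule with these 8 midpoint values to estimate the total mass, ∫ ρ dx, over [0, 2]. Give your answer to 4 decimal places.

1.9675

h = 0.25, n = 8.
h·[y(m₁) + y(m₂) + y(m₃) + y(m₄) + y(m₅) + y(m₆) + y(m₇) + y(m₈)] = 0.25·(7.870) = 1.9675.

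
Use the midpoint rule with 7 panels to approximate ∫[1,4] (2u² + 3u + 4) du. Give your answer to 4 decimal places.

76.4082

h = (4 − 1)/7 = 0.428571.
Midpoints m₁,…,m₇ = 1.214286, 1.642857, 2.071429, 2.5, 2.928571, 3.357143, 3.785714.
f(m₁)=10.591837, f(m₂)=14.326531, f(m₃)=18.795918, f(m₄)=24, f(m₅)=29.938776, f(m₆)=36.612245, f(m₇)=44.020408.
h·[f(m₁) + f(m₂) + f(m₃) + f(m₄) + f(m₅) + f(m₆) + f(m₇)] = 0.428571·(178.285714) = 76.4082.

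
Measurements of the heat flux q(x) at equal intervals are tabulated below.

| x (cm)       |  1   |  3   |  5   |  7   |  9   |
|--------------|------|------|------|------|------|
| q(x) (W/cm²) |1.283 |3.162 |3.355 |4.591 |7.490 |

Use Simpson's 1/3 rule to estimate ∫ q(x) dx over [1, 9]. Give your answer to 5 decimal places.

30.99667

h = 2, n = 4.
(h/3)·[y₀ + 4y₁ + 2y₂ + 4y₃ + y₄] = 0.666667·(46.495) = 30.99667.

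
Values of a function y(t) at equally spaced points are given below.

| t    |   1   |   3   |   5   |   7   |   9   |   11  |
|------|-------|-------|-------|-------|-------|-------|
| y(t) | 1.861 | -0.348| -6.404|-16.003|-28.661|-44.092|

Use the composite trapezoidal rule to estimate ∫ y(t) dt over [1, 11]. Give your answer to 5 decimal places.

-145.06300

h = 2, n = 5.
(h/2)·[y₀ + 2y₁ + 2y₂ + 2y₃ + 2y₄ + y₅] = 1·(-145.063) = -145.06300.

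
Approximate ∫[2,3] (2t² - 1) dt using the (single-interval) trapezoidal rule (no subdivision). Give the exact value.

T = (b−a)/2 · [f(2) + f(3)] = 0.5·[7 + 17] = 12.

12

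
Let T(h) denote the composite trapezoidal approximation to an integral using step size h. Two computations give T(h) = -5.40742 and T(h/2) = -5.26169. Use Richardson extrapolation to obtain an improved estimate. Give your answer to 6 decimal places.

-5.213113

R = (4·T(h/2) − T(h)) / 3 = (4·(-5.26169) − (-5.40742))/3 = (-15.63934)/3 = -5.213113.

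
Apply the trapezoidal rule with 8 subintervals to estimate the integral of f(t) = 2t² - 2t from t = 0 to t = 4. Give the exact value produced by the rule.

h = (4 − 0)/8 = 0.5.
Nodes t₀,…,t₈ = 0, 0.5, 1, 1.5, 2, 2.5, 3, 3.5, 4.
f(t) = 2t² - 2t: f₀=0, f₁=-0.5, f₂=0, f₃=1.5, f₄=4, f₅=7.5, f₆=12, f₇=17.5, f₈=24.
(h/2)·[f₀ + 2f₁ + 2f₂ + 2f₃ + 2f₄ + 2f₅ + 2f₆ + 2f₇ + f₈] = 0.25·(108) = 27.

27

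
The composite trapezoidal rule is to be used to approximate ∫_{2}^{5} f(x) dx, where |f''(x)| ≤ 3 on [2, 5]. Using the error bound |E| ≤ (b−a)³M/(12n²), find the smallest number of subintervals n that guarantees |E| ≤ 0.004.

Need 81/(12n²) ≤ 0.004.
n² ≥ 81/(12·0.004) = 1687.5 ⇒ n ≥ 41.0792, so the smallest n is 42.

42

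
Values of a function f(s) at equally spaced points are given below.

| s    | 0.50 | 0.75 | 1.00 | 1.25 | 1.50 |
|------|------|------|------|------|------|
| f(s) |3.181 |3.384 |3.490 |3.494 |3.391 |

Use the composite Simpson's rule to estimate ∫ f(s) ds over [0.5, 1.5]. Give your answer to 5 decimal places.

h = 0.25, n = 4.
(h/3)·[y₀ + 4y₁ + 2y₂ + 4y₃ + y₄] = 0.083333·(41.064) = 3.42200.

3.42200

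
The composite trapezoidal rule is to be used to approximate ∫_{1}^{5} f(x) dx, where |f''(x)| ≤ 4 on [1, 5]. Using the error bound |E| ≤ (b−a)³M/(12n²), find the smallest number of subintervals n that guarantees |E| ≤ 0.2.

11

Need 256/(12n²) ≤ 0.2.
n² ≥ 256/(12·0.2) = 106.667 ⇒ n ≥ 10.3280, so the smallest n is 11.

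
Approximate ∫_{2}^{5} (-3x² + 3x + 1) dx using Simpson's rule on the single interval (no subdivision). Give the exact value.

-82.5

S = (b−a)/6 · [f(2) + 4f(3.5) + f(5)] = 0.5·[(-5) + 4·(-25.25) + (-59)] = -82.5.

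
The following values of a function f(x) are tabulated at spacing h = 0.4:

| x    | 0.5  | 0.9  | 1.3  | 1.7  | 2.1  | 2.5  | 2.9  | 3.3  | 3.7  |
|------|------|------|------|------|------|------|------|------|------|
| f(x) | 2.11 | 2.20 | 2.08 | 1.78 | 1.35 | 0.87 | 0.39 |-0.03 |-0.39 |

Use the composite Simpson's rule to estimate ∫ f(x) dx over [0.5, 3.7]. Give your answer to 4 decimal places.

h = 0.4, n = 8.
(h/3)·[y₀ + 4y₁ + 2y₂ + 4y₃ + 2y₄ + 4y₅ + 2y₆ + 4y₇ + y₈] = 0.133333·(28.64) = 3.8187.

3.8187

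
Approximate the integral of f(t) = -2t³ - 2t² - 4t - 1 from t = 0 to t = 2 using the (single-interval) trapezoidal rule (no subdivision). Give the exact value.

-34

T = (b−a)/2 · [f(0) + f(2)] = 1·[(-1) + (-33)] = -34.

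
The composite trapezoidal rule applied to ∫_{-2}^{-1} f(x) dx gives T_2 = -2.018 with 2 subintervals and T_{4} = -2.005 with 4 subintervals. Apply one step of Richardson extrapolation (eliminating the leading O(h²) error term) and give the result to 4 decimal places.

R = (4·T_{4} − T_2) / 3 = (4·(-2.005) − (-2.018))/3 = (-6.002)/3 = -2.0007.

-2.0007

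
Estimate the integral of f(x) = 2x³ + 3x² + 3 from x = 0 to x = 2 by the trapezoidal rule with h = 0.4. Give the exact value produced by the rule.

h = (2 − 0)/5 = 0.4.
Nodes x₀,…,x₅ = 0, 0.4, 0.8, 1.2, 1.6, 2.
f(x) = 2x³ + 3x² + 3: f₀=3, f₁=3.608, f₂=5.944, f₃=10.776, f₄=18.872, f₅=31.
(h/2)·[f₀ + 2f₁ + 2f₂ + 2f₃ + 2f₄ + f₅] = 0.2·(112.4) = 22.48.

22.48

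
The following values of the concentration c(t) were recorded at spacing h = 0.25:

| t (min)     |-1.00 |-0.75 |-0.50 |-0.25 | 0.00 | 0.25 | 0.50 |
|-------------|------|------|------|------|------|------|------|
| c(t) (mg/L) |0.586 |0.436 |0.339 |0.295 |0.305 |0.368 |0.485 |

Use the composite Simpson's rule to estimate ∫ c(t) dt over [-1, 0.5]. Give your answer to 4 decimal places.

0.5629

h = 0.25, n = 6.
(h/3)·[y₀ + 4y₁ + 2y₂ + 4y₃ + 2y₄ + 4y₅ + y₆] = 0.083333·(6.755) = 0.5629.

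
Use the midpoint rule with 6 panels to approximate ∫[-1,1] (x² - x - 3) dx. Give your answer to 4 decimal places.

-5.3519

h = (1 − (-1))/6 = 0.333333.
Midpoints m₁,…,m₆ = -0.833333, -0.5, -0.166667, 0.166667, 0.5, 0.833333.
f(m₁)=-1.472222, f(m₂)=-2.25, f(m₃)=-2.805556, f(m₄)=-3.138889, f(m₅)=-3.25, f(m₆)=-3.138889.
h·[f(m₁) + f(m₂) + f(m₃) + f(m₄) + f(m₅) + f(m₆)] = 0.333333·(-16.055556) = -5.3519.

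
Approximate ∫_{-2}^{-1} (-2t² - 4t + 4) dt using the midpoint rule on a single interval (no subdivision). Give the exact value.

5.5

M = (b−a)·f(-1.5) = 1·(5.5) = 5.5.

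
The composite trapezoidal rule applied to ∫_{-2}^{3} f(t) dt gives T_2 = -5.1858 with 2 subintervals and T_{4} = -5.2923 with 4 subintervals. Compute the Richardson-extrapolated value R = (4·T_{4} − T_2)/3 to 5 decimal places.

R = (4·T_{4} − T_2) / 3 = (4·(-5.2923) − (-5.1858))/3 = (-15.9834)/3 = -5.32780.

-5.32780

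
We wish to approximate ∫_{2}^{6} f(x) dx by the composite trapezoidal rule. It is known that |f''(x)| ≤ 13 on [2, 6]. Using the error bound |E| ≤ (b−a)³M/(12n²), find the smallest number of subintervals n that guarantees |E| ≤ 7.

4

Need 832/(12n²) ≤ 7.
n² ≥ 832/(12·7) = 9.90476 ⇒ n ≥ 3.1472, so the smallest n is 4.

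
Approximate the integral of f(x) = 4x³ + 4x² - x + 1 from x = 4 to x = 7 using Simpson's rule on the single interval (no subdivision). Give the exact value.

2503.5

S = (b−a)/6 · [f(4) + 4f(5.5) + f(7)] = 0.5·[317 + 4·782 + 1562] = 2503.5.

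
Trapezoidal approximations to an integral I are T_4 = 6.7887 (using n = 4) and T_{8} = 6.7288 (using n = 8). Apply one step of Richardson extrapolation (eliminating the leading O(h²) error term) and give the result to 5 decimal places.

6.70883

R = (4·T_{8} − T_4) / 3 = (4·6.7288 − 6.7887)/3 = (20.1265)/3 = 6.70883.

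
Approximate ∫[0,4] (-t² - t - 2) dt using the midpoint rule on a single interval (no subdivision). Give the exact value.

M = (b−a)·f(2) = 4·(-8) = -32.

-32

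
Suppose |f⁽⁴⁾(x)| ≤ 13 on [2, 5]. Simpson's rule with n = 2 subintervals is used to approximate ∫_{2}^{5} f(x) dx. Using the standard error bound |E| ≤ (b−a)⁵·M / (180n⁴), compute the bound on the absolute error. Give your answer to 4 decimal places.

|E| ≤ (3)⁵·13 / (180·2⁴) = 3159/2880 = 1.0969.

1.0969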